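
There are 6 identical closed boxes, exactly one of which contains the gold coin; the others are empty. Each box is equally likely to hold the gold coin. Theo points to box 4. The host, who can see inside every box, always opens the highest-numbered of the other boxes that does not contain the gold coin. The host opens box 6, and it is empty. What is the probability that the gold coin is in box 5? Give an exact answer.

1/5

Condition on the true location of the gold coin.
If it is in any of boxes 1, 2, 3, 4, and 5 (prior 1/6 each): box 6 is the highest-numbered option available, probability 1; weight (1/6)·1 = 1/6 each.
If it is in box 6 (prior 1/6): the host opened box 6, so this case is ruled out; weight (1/6)·0 = 0.
The weights sum to 5/6.
So P(the gold coin in box 5 | the host opened box 6) = (1/6) / (5/6) = 1/5.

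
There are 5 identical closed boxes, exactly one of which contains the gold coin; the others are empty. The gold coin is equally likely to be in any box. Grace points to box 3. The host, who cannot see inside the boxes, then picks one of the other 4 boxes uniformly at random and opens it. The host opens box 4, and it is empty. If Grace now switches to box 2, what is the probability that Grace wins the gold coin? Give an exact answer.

1/4

Apply Bayes' rule, conditioning on where the gold coin actually is.
If it is in any of boxes 1, 2, 3, and 5 (prior 1/5 each): the host picks box 4 with probability 1/4 regardless, and it is not the prize; weight (1/5)·(1/4) = 1/20 each.
If it is in box 4 (prior 1/5): the host opened box 4, so this case is ruled out; weight (1/5)·0 = 0.
The weights sum to 1/5.
So P(the gold coin in box 2 | the host opened box 4) = (1/20) / (1/5) = 1/4.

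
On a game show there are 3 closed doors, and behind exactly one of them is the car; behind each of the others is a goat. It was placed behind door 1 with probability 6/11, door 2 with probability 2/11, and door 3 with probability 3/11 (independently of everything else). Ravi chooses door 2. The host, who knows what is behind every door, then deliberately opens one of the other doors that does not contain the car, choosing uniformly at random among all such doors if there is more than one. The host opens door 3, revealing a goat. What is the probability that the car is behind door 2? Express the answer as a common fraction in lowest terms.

Apply Bayes' rule, conditioning on where the car actually is.
If it is behind door 1 (prior 6/11): the host has no choice, probability 1; weight (6/11)·1 = 6/11.
If it is behind door 2 (prior 2/11): the host has 2 equally likely choices, so probability 1/2; weight (2/11)·(1/2) = 1/11.
If it is behind door 3 (prior 3/11): the host opened door 3, so this case is ruled out; weight (3/11)·0 = 0.
The weights sum to 7/11.
So P(the car behind door 2 | the host opened door 3) = (1/11) / (7/11) = 1/7.

1/7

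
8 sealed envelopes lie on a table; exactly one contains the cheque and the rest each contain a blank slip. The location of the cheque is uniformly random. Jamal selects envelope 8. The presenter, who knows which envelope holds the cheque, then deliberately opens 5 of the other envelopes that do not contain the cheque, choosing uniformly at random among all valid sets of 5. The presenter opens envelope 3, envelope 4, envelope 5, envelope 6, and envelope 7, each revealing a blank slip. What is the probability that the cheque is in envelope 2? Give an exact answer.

7/16

Consider each possible location of the cheque in turn.
If it is in either of envelopes 1 and 2 (prior 1/8 each): the presenter has 6 equally likely choices, so probability 1/6; weight (1/8)·(1/6) = 1/48 each.
If it is in any of envelopes 3, 4, 5, 6, and 7 (prior 1/8 each): that envelope was opened and seen not to hold the prize — ruled out; weight (1/8)·0 = 0 each.
If it is in envelope 8 (prior 1/8): the presenter has 21 equally likely choices, so probability 1/21; weight (1/8)·(1/21) = 1/168.
The weights sum to 1/21.
So P(the cheque in envelope 2 | the presenter opened envelope 3, envelope 4, envelope 5, envelope 6, and envelope 7) = (1/48) / (1/21) = 7/16.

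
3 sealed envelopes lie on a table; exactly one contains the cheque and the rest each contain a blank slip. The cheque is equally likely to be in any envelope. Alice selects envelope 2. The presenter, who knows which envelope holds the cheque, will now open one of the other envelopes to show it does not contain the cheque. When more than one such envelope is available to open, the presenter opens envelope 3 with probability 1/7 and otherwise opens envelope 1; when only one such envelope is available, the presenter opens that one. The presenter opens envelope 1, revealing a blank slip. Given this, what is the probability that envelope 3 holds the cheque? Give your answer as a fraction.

7/13

Apply Bayes' rule, conditioning on where the cheque actually is.
If it is in envelope 1 (prior 1/3): the presenter opened envelope 1, so this case is ruled out; weight (1/3)·0 = 0.
If it is in envelope 2 (prior 1/3): envelope 3 is available but not opened, probability 6/7; weight (1/3)·(6/7) = 2/7.
If it is in envelope 3 (prior 1/3): only envelope 1 is available, probability 1; weight (1/3)·1 = 1/3.
The weights sum to 13/21.
So P(the cheque in envelope 3 | the presenter opened envelope 1) = (1/3) / (13/21) = 7/13.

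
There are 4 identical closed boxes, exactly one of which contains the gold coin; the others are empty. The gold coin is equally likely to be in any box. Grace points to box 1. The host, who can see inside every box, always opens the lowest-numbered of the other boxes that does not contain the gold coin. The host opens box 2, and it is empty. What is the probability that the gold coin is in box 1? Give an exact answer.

1/3

Apply Bayes' rule, conditioning on where the gold coin actually is.
If it is in any of boxes 1, 3, and 4 (prior 1/4 each): box 2 is the lowest-numbered option available, probability 1; weight (1/4)·1 = 1/4 each.
If it is in box 2 (prior 1/4): the host opened box 2, so this case is ruled out; weight (1/4)·0 = 0.
The weights sum to 3/4.
So P(the gold coin in box 1 | the host opened box 2) = (1/4) / (3/4) = 1/3.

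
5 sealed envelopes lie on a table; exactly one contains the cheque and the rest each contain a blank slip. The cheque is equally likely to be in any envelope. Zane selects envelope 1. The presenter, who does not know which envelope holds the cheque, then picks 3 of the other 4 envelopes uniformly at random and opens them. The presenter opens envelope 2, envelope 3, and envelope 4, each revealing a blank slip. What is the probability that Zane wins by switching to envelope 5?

Apply Bayes' rule, conditioning on where the cheque actually is.
If it is in either of envelopes 1 and 5 (prior 1/5 each): the presenter picks exactly this set with probability 1/4 regardless, and none is the prize; weight (1/5)·(1/4) = 1/20 each.
If it is in any of envelopes 2, 3, and 4 (prior 1/5 each): that envelope was opened and seen not to hold the prize — ruled out; weight (1/5)·0 = 0 each.
The weights sum to 1/10.
So P(the cheque in envelope 5 | the presenter opened envelope 2, envelope 3, and envelope 4) = (1/20) / (1/10) = 1/2.

1/2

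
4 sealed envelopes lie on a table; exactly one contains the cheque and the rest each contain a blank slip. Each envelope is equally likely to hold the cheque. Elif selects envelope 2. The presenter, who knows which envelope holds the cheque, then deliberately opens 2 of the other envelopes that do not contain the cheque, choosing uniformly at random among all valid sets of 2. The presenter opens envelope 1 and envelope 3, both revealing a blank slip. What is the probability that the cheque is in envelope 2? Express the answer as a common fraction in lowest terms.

1/4

Consider each possible location of the cheque in turn.
If it is in either of envelopes 1 and 3 (prior 1/4 each): that envelope was opened and seen not to hold the prize — ruled out; weight (1/4)·0 = 0 each.
If it is in envelope 2 (prior 1/4): the presenter has 3 equally likely choices, so probability 1/3; weight (1/4)·(1/3) = 1/12.
If it is in envelope 4 (prior 1/4): the presenter has no choice, probability 1; weight (1/4)·1 = 1/4.
The weights sum to 1/3.
So P(the cheque in envelope 2 | the presenter opened envelope 1 and envelope 3) = (1/12) / (1/3) = 1/4.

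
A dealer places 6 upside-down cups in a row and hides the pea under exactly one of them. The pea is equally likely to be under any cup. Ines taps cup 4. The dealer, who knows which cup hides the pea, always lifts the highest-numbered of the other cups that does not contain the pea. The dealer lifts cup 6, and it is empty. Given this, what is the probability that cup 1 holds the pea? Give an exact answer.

Consider each possible location of the pea in turn.
If it is under any of cups 1, 2, 3, 4, and 5 (prior 1/6 each): cup 6 is the highest-numbered option available, probability 1; weight (1/6)·1 = 1/6 each.
If it is under cup 6 (prior 1/6): the dealer opened cup 6, so this case is ruled out; weight (1/6)·0 = 0.
The weights sum to 5/6.
So P(the pea under cup 1 | the dealer opened cup 6) = (1/6) / (5/6) = 1/5.

1/5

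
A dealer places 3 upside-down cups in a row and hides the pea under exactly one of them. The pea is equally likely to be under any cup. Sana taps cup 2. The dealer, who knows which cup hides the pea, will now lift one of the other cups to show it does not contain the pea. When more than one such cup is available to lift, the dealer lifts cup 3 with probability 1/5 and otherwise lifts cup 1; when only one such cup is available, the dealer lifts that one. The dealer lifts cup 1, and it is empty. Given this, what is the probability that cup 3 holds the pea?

Consider each possible location of the pea in turn.
If it is under cup 1 (prior 1/3): the dealer opened cup 1, so this case is ruled out; weight (1/3)·0 = 0.
If it is under cup 2 (prior 1/3): cup 3 is available but not opened, probability 4/5; weight (1/3)·(4/5) = 4/15.
If it is under cup 3 (prior 1/3): only cup 1 is available, probability 1; weight (1/3)·1 = 1/3.
The weights sum to 3/5.
So P(the pea under cup 3 | the dealer opened cup 1) = (1/3) / (3/5) = 5/9.

5/9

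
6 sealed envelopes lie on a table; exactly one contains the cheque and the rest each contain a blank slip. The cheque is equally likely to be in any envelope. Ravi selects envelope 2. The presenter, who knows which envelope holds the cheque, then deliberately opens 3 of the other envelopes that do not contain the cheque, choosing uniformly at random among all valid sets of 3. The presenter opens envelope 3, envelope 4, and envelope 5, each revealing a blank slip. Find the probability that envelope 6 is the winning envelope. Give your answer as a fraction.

Apply Bayes' rule, conditioning on where the cheque actually is.
If it is in either of envelopes 1 and 6 (prior 1/6 each): the presenter has 4 equally likely choices, so probability 1/4; weight (1/6)·(1/4) = 1/24 each.
If it is in envelope 2 (prior 1/6): the presenter has 10 equally likely choices, so probability 1/10; weight (1/6)·(1/10) = 1/60.
If it is in any of envelopes 3, 4, and 5 (prior 1/6 each): that envelope was opened and seen not to hold the prize — ruled out; weight (1/6)·0 = 0 each.
The weights sum to 1/10.
So P(the cheque in envelope 6 | the presenter opened envelope 3, envelope 4, and envelope 5) = (1/24) / (1/10) = 5/12.

5/12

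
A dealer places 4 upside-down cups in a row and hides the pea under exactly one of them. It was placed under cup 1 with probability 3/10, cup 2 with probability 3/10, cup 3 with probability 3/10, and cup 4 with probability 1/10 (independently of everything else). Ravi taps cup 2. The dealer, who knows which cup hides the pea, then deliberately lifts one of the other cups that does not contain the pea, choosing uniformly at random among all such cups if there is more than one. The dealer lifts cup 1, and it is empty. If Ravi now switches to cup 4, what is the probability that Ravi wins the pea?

1/6

Apply Bayes' rule, conditioning on where the pea actually is.
If it is under cup 1 (prior 3/10): the dealer opened cup 1, so this case is ruled out; weight (3/10)·0 = 0.
If it is under cup 2 (prior 3/10): the dealer has 3 equally likely choices, so probability 1/3; weight (3/10)·(1/3) = 1/10.
If it is under cup 3 (prior 3/10): the dealer has 2 equally likely choices, so probability 1/2; weight (3/10)·(1/2) = 3/20.
If it is under cup 4 (prior 1/10): the dealer has 2 equally likely choices, so probability 1/2; weight (1/10)·(1/2) = 1/20.
The weights sum to 3/10.
So P(the pea under cup 4 | the dealer opened cup 1) = (1/20) / (3/10) = 1/6.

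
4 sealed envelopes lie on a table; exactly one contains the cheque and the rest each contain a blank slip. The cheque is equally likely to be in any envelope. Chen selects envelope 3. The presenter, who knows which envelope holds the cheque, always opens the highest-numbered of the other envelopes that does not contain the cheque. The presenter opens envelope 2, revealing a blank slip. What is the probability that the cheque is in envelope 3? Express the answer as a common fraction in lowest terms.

0

Consider each possible location of the cheque in turn.
If it is in either of envelopes 1 and 3 (prior 1/4 each): the presenter would have opened envelope 4 instead, probability 0; weight (1/4)·0 = 0 each.
If it is in envelope 2 (prior 1/4): the presenter opened envelope 2, so this case is ruled out; weight (1/4)·0 = 0.
If it is in envelope 4 (prior 1/4): envelope 2 is the highest-numbered option available, probability 1; weight (1/4)·1 = 1/4.
The weights sum to 1/4.
So P(the cheque in envelope 3 | the presenter opened envelope 2) = 0 / (1/4) = 0.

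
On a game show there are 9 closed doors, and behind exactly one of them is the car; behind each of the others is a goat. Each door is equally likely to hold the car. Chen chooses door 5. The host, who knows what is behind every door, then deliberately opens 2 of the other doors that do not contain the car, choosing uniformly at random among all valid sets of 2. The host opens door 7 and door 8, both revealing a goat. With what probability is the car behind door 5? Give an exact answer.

1/9

Condition on the true location of the car.
If it is behind any of doors 1, 2, 3, 4, 6, and 9 (prior 1/9 each): the host has 21 equally likely choices, so probability 1/21; weight (1/9)·(1/21) = 1/189 each.
If it is behind door 5 (prior 1/9): the host has 28 equally likely choices, so probability 1/28; weight (1/9)·(1/28) = 1/252.
If it is behind either of doors 7 and 8 (prior 1/9 each): that door was opened and seen not to hold the prize — ruled out; weight (1/9)·0 = 0 each.
The weights sum to 1/28.
So P(the car behind door 5 | the host opened door 7 and door 8) = (1/252) / (1/28) = 1/9.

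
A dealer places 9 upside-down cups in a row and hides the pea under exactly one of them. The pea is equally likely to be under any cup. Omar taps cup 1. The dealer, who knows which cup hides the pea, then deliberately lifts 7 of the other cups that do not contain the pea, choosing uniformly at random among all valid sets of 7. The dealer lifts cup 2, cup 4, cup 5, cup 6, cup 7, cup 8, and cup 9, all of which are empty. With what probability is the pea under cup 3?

Apply Bayes' rule, conditioning on where the pea actually is.
If it is under cup 1 (prior 1/9): the dealer has 8 equally likely choices, so probability 1/8; weight (1/9)·(1/8) = 1/72.
If it is under any of cups 2, 4, 5, 6, 7, 8, and 9 (prior 1/9 each): that cup was opened and seen not to hold the prize — ruled out; weight (1/9)·0 = 0 each.
If it is under cup 3 (prior 1/9): the dealer has no choice, probability 1; weight (1/9)·1 = 1/9.
The weights sum to 1/8.
So P(the pea under cup 3 | the dealer opened cup 2, cup 4, cup 5, cup 6, cup 7, cup 8, and cup 9) = (1/9) / (1/8) = 8/9.

8/9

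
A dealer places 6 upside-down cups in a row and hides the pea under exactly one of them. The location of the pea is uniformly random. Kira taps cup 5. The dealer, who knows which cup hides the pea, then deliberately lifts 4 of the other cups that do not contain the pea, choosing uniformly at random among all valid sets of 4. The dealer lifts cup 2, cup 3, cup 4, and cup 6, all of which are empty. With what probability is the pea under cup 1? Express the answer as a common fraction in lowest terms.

5/6

Consider each possible location of the pea in turn.
If it is under cup 1 (prior 1/6): the dealer has no choice, probability 1; weight (1/6)·1 = 1/6.
If it is under any of cups 2, 3, 4, and 6 (prior 1/6 each): that cup was opened and seen not to hold the prize — ruled out; weight (1/6)·0 = 0 each.
If it is under cup 5 (prior 1/6): the dealer has 5 equally likely choices, so probability 1/5; weight (1/6)·(1/5) = 1/30.
The weights sum to 1/5.
So P(the pea under cup 1 | the dealer opened cup 2, cup 3, cup 4, and cup 6) = (1/6) / (1/5) = 5/6.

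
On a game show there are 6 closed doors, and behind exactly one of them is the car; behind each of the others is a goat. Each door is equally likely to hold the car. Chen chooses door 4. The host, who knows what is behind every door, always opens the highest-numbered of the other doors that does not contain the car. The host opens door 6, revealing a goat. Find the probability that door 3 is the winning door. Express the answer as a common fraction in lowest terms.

Apply Bayes' rule, conditioning on where the car actually is.
If it is behind any of doors 1, 2, 3, 4, and 5 (prior 1/6 each): door 6 is the highest-numbered option available, probability 1; weight (1/6)·1 = 1/6 each.
If it is behind door 6 (prior 1/6): the host opened door 6, so this case is ruled out; weight (1/6)·0 = 0.
The weights sum to 5/6.
So P(the car behind door 3 | the host opened door 6) = (1/6) / (5/6) = 1/5.

1/5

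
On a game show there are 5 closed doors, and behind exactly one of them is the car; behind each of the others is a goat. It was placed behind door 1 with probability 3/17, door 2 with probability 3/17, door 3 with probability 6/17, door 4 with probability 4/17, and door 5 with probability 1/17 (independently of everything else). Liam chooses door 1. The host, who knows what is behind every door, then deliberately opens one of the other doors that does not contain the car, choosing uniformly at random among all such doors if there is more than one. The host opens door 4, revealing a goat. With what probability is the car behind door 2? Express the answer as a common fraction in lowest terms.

12/49

Consider each possible location of the car in turn.
If it is behind door 1 (prior 3/17): the host has 4 equally likely choices, so probability 1/4; weight (3/17)·(1/4) = 3/68.
If it is behind door 2 (prior 3/17): the host has 3 equally likely choices, so probability 1/3; weight (3/17)·(1/3) = 1/17.
If it is behind door 3 (prior 6/17): the host has 3 equally likely choices, so probability 1/3; weight (6/17)·(1/3) = 2/17.
If it is behind door 4 (prior 4/17): the host opened door 4, so this case is ruled out; weight (4/17)·0 = 0.
If it is behind door 5 (prior 1/17): the host has 3 equally likely choices, so probability 1/3; weight (1/17)·(1/3) = 1/51.
The weights sum to 49/204.
So P(the car behind door 2 | the host opened door 4) = (1/17) / (49/204) = 12/49.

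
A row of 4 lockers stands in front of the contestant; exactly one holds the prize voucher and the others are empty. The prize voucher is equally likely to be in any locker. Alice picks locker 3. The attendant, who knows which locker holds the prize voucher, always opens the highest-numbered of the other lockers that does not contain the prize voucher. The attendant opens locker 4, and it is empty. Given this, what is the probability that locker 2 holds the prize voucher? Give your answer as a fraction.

Condition on the true location of the prize voucher.
If it is in any of lockers 1, 2, and 3 (prior 1/4 each): locker 4 is the highest-numbered option available, probability 1; weight (1/4)·1 = 1/4 each.
If it is in locker 4 (prior 1/4): the attendant opened locker 4, so this case is ruled out; weight (1/4)·0 = 0.
The weights sum to 3/4.
So P(the prize voucher in locker 2 | the attendant opened locker 4) = (1/4) / (3/4) = 1/3.

1/3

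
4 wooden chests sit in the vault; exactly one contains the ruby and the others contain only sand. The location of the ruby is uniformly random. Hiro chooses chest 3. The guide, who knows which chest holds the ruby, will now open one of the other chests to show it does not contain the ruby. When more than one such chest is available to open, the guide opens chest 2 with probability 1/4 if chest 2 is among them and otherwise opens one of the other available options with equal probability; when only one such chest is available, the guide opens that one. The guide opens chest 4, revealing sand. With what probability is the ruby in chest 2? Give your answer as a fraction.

4/13

Condition on the true location of the ruby.
If it is in chest 1 (prior 1/4): chest 2 is available but not opened, probability 3/4; weight (1/4)·(3/4) = 3/16.
If it is in chest 2 (prior 1/4): chest 2 holds the prize so is unavailable; the guide chooses uniformly among the 2 others, probability 1/2; weight (1/4)·(1/2) = 1/8.
If it is in chest 3 (prior 1/4): chest 2 is available but not opened; chest 4 gets probability (1 − 1/4)/2 = 3/8; weight (1/4)·(3/8) = 3/32.
If it is in chest 4 (prior 1/4): the guide opened chest 4, so this case is ruled out; weight (1/4)·0 = 0.
The weights sum to 13/32.
So P(the ruby in chest 2 | the guide opened chest 4) = (1/8) / (13/32) = 4/13.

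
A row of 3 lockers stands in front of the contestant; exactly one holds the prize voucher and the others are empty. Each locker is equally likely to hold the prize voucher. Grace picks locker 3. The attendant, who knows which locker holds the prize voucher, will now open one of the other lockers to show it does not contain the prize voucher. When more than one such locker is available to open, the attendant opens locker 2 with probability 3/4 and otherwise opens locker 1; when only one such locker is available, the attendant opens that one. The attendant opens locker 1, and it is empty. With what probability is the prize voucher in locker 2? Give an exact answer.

4/5

Consider each possible location of the prize voucher in turn.
If it is in locker 1 (prior 1/3): the attendant opened locker 1, so this case is ruled out; weight (1/3)·0 = 0.
If it is in locker 2 (prior 1/3): only locker 1 is available, probability 1; weight (1/3)·1 = 1/3.
If it is in locker 3 (prior 1/3): locker 2 is available but not opened, probability 1/4; weight (1/3)·(1/4) = 1/12.
The weights sum to 5/12.
So P(the prize voucher in locker 2 | the attendant opened locker 1) = (1/3) / (5/12) = 4/5.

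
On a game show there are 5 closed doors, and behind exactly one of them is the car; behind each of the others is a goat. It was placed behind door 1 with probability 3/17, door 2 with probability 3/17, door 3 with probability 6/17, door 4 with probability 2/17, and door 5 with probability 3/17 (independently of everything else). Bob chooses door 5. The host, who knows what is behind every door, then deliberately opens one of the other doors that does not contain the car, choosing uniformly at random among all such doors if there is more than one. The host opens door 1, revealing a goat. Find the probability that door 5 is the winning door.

Condition on the true location of the car.
If it is behind door 1 (prior 3/17): the host opened door 1, so this case is ruled out; weight (3/17)·0 = 0.
If it is behind door 2 (prior 3/17): the host has 3 equally likely choices, so probability 1/3; weight (3/17)·(1/3) = 1/17.
If it is behind door 3 (prior 6/17): the host has 3 equally likely choices, so probability 1/3; weight (6/17)·(1/3) = 2/17.
If it is behind door 4 (prior 2/17): the host has 3 equally likely choices, so probability 1/3; weight (2/17)·(1/3) = 2/51.
If it is behind door 5 (prior 3/17): the host has 4 equally likely choices, so probability 1/4; weight (3/17)·(1/4) = 3/68.
The weights sum to 53/204.
So P(the car behind door 5 | the host opened door 1) = (3/68) / (53/204) = 9/53.

9/53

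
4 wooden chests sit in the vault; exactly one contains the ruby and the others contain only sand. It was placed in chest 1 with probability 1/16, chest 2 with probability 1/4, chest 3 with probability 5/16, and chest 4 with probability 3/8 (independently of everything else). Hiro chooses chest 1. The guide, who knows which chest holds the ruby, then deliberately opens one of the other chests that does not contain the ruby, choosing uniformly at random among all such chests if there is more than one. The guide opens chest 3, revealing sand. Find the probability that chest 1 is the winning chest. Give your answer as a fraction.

Apply Bayes' rule, conditioning on where the ruby actually is.
If it is in chest 1 (prior 1/16): the guide has 3 equally likely choices, so probability 1/3; weight (1/16)·(1/3) = 1/48.
If it is in chest 2 (prior 1/4): the guide has 2 equally likely choices, so probability 1/2; weight (1/4)·(1/2) = 1/8.
If it is in chest 3 (prior 5/16): the guide opened chest 3, so this case is ruled out; weight (5/16)·0 = 0.
If it is in chest 4 (prior 3/8): the guide has 2 equally likely choices, so probability 1/2; weight (3/8)·(1/2) = 3/16.
The weights sum to 1/3.
So P(the ruby in chest 1 | the guide opened chest 3) = (1/48) / (1/3) = 1/16.

1/16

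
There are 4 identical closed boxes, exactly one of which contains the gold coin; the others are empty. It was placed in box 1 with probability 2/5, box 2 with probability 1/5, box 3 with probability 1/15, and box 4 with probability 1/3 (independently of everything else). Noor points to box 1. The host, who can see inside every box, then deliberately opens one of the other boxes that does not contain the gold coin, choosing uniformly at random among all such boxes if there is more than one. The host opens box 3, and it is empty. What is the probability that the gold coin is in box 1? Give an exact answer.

Condition on the true location of the gold coin.
If it is in box 1 (prior 2/5): the host has 3 equally likely choices, so probability 1/3; weight (2/5)·(1/3) = 2/15.
If it is in box 2 (prior 1/5): the host has 2 equally likely choices, so probability 1/2; weight (1/5)·(1/2) = 1/10.
If it is in box 3 (prior 1/15): the host opened box 3, so this case is ruled out; weight (1/15)·0 = 0.
If it is in box 4 (prior 1/3): the host has 2 equally likely choices, so probability 1/2; weight (1/3)·(1/2) = 1/6.
The weights sum to 2/5.
So P(the gold coin in box 1 | the host opened box 3) = (2/15) / (2/5) = 1/3.

1/3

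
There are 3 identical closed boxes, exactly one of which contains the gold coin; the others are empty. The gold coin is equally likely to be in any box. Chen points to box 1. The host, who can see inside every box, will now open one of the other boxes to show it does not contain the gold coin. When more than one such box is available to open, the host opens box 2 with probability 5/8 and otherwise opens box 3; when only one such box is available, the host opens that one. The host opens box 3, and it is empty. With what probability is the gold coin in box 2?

Condition on the true location of the gold coin.
If it is in box 1 (prior 1/3): box 2 is available but not opened, probability 3/8; weight (1/3)·(3/8) = 1/8.
If it is in box 2 (prior 1/3): only box 3 is available, probability 1; weight (1/3)·1 = 1/3.
If it is in box 3 (prior 1/3): the host opened box 3, so this case is ruled out; weight (1/3)·0 = 0.
The weights sum to 11/24.
So P(the gold coin in box 2 | the host opened box 3) = (1/3) / (11/24) = 8/11.

8/11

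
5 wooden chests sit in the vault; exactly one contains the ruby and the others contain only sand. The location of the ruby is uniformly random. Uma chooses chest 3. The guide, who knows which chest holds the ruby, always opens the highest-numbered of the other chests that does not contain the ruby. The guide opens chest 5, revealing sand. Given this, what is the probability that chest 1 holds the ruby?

Apply Bayes' rule, conditioning on where the ruby actually is.
If it is in any of chests 1, 2, 3, and 4 (prior 1/5 each): chest 5 is the highest-numbered option available, probability 1; weight (1/5)·1 = 1/5 each.
If it is in chest 5 (prior 1/5): the guide opened chest 5, so this case is ruled out; weight (1/5)·0 = 0.
The weights sum to 4/5.
So P(the ruby in chest 1 | the guide opened chest 5) = (1/5) / (4/5) = 1/4.

1/4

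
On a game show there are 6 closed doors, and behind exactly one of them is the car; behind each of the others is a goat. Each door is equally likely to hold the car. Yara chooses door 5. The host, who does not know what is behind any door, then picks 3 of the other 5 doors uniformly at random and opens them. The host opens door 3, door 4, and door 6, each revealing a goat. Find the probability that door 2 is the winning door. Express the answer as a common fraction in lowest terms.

1/3

Because the host chose which doors to open without knowing where the car is, the choice is independent of the prize location. Learning that none of the 3 opened doors holds the car simply rules out those 3 locations and leaves the remaining 3 doors still equally likely by symmetry.
So P(the car behind door 2) = 1/3.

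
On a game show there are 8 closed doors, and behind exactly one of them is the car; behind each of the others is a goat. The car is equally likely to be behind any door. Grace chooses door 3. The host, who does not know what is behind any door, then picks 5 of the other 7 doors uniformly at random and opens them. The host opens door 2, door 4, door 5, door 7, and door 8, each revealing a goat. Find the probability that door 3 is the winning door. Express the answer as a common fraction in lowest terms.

1/3

Because the host chose which doors to open without knowing where the car is, the choice is independent of the prize location. Learning that none of the 5 opened doors holds the car simply rules out those 5 locations and leaves the remaining 3 doors still equally likely by symmetry.
So P(the car behind door 3) = 1/3.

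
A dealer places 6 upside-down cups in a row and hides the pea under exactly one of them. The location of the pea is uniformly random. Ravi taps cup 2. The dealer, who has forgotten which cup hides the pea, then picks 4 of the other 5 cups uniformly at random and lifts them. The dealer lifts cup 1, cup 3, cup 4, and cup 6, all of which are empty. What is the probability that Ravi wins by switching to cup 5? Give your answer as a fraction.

1/2

Consider each possible location of the pea in turn.
If it is under any of cups 1, 3, 4, and 6 (prior 1/6 each): that cup was opened and seen not to hold the prize — ruled out; weight (1/6)·0 = 0 each.
If it is under either of cups 2 and 5 (prior 1/6 each): the dealer picks exactly this set with probability 1/5 regardless, and none is the prize; weight (1/6)·(1/5) = 1/30 each.
The weights sum to 1/15.
So P(the pea under cup 5 | the dealer opened cup 1, cup 3, cup 4, and cup 6) = (1/30) / (1/15) = 1/2.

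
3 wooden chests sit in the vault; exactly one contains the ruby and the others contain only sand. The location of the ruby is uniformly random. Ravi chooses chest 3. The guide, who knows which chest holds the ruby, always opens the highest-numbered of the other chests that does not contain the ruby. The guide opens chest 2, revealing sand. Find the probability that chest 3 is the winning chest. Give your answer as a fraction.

Consider each possible location of the ruby in turn.
If it is in either of chests 1 and 3 (prior 1/3 each): chest 2 is the highest-numbered option available, probability 1; weight (1/3)·1 = 1/3 each.
If it is in chest 2 (prior 1/3): the guide opened chest 2, so this case is ruled out; weight (1/3)·0 = 0.
The weights sum to 2/3.
So P(the ruby in chest 3 | the guide opened chest 2) = (1/3) / (2/3) = 1/2.

1/2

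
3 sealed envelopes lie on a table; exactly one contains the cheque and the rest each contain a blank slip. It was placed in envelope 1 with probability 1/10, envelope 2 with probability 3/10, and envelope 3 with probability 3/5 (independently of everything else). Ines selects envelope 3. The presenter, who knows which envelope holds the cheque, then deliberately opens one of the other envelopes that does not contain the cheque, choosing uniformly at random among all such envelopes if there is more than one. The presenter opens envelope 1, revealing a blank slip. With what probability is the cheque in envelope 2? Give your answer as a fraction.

1/2

Consider each possible location of the cheque in turn.
If it is in envelope 1 (prior 1/10): the presenter opened envelope 1, so this case is ruled out; weight (1/10)·0 = 0.
If it is in envelope 2 (prior 3/10): the presenter has no choice, probability 1; weight (3/10)·1 = 3/10.
If it is in envelope 3 (prior 3/5): the presenter has 2 equally likely choices, so probability 1/2; weight (3/5)·(1/2) = 3/10.
The weights sum to 3/5.
So P(the cheque in envelope 2 | the presenter opened envelope 1) = (3/10) / (3/5) = 1/2.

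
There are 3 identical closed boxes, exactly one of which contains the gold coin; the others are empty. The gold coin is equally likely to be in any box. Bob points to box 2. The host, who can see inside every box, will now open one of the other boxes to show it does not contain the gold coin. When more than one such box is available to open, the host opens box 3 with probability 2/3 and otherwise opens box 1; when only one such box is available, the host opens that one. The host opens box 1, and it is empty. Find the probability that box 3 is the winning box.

3/4

Apply Bayes' rule, conditioning on where the gold coin actually is.
If it is in box 1 (prior 1/3): the host opened box 1, so this case is ruled out; weight (1/3)·0 = 0.
If it is in box 2 (prior 1/3): box 3 is available but not opened, probability 1/3; weight (1/3)·(1/3) = 1/9.
If it is in box 3 (prior 1/3): only box 1 is available, probability 1; weight (1/3)·1 = 1/3.
The weights sum to 4/9.
So P(the gold coin in box 3 | the host opened box 1) = (1/3) / (4/9) = 3/4.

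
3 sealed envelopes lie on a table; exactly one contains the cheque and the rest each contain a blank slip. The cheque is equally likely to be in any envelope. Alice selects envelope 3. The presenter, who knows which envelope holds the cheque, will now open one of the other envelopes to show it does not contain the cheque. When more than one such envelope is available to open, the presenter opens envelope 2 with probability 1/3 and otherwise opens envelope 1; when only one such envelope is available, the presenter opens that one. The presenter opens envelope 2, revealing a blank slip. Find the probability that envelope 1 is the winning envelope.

3/4

Consider each possible location of the cheque in turn.
If it is in envelope 1 (prior 1/3): only envelope 2 is available, probability 1; weight (1/3)·1 = 1/3.
If it is in envelope 2 (prior 1/3): the presenter opened envelope 2, so this case is ruled out; weight (1/3)·0 = 0.
If it is in envelope 3 (prior 1/3): envelope 2 is available, opened with probability 1/3; weight (1/3)·(1/3) = 1/9.
The weights sum to 4/9.
So P(the cheque in envelope 1 | the presenter opened envelope 2) = (1/3) / (4/9) = 3/4.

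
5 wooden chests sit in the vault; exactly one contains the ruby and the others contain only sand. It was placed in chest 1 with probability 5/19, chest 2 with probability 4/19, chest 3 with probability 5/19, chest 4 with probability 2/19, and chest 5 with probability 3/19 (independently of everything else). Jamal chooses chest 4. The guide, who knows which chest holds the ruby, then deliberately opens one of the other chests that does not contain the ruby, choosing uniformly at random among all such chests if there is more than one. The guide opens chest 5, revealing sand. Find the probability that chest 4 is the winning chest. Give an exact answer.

3/31

Consider each possible location of the ruby in turn.
If it is in either of chests 1 and 3 (prior 5/19 each): the guide has 3 equally likely choices, so probability 1/3; weight (5/19)·(1/3) = 5/57 each.
If it is in chest 2 (prior 4/19): the guide has 3 equally likely choices, so probability 1/3; weight (4/19)·(1/3) = 4/57.
If it is in chest 4 (prior 2/19): the guide has 4 equally likely choices, so probability 1/4; weight (2/19)·(1/4) = 1/38.
If it is in chest 5 (prior 3/19): the guide opened chest 5, so this case is ruled out; weight (3/19)·0 = 0.
The weights sum to 31/114.
So P(the ruby in chest 4 | the guide opened chest 5) = (1/38) / (31/114) = 3/31.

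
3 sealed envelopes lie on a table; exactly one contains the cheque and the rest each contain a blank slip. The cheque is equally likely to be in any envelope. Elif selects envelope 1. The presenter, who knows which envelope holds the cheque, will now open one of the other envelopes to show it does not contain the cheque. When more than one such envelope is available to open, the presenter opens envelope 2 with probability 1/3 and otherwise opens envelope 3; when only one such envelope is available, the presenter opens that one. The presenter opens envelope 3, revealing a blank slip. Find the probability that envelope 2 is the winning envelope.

Consider each possible location of the cheque in turn.
If it is in envelope 1 (prior 1/3): envelope 2 is available but not opened, probability 2/3; weight (1/3)·(2/3) = 2/9.
If it is in envelope 2 (prior 1/3): only envelope 3 is available, probability 1; weight (1/3)·1 = 1/3.
If it is in envelope 3 (prior 1/3): the presenter opened envelope 3, so this case is ruled out; weight (1/3)·0 = 0.
The weights sum to 5/9.
So P(the cheque in envelope 2 | the presenter opened envelope 3) = (1/3) / (5/9) = 3/5.

3/5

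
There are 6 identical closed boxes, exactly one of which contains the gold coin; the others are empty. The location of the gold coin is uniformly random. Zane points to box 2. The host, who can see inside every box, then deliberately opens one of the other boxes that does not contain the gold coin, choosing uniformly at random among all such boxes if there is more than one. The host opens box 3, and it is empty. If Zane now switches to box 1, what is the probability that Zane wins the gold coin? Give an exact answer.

5/24

Condition on the true location of the gold coin.
If it is in any of boxes 1, 4, 5, and 6 (prior 1/6 each): the host has 4 equally likely choices, so probability 1/4; weight (1/6)·(1/4) = 1/24 each.
If it is in box 2 (prior 1/6): the host has 5 equally likely choices, so probability 1/5; weight (1/6)·(1/5) = 1/30.
If it is in box 3 (prior 1/6): the host opened box 3, so this case is ruled out; weight (1/6)·0 = 0.
The weights sum to 1/5.
So P(the gold coin in box 1 | the host opened box 3) = (1/24) / (1/5) = 5/24.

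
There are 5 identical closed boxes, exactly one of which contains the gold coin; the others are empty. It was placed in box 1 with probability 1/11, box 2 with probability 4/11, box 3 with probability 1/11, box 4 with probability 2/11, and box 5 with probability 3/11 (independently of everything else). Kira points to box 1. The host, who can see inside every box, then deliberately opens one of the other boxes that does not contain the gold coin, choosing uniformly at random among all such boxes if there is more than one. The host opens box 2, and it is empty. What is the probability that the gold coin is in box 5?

4/9

Condition on the true location of the gold coin.
If it is in box 1 (prior 1/11): the host has 4 equally likely choices, so probability 1/4; weight (1/11)·(1/4) = 1/44.
If it is in box 2 (prior 4/11): the host opened box 2, so this case is ruled out; weight (4/11)·0 = 0.
If it is in box 3 (prior 1/11): the host has 3 equally likely choices, so probability 1/3; weight (1/11)·(1/3) = 1/33.
If it is in box 4 (prior 2/11): the host has 3 equally likely choices, so probability 1/3; weight (2/11)·(1/3) = 2/33.
If it is in box 5 (prior 3/11): the host has 3 equally likely choices, so probability 1/3; weight (3/11)·(1/3) = 1/11.
The weights sum to 9/44.
So P(the gold coin in box 5 | the host opened box 2) = (1/11) / (9/44) = 4/9.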